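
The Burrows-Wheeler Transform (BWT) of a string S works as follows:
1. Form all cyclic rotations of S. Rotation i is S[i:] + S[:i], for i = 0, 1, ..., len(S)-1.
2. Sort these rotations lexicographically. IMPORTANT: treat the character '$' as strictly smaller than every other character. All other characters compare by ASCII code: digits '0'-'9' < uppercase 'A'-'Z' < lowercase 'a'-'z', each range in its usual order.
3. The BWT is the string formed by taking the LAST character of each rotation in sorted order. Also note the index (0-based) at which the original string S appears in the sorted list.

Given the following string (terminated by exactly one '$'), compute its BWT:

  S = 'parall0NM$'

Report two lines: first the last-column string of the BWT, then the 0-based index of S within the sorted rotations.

Answer: MlN0rpla$a
8

Derivation:
All 10 rotations (rotation i = S[i:]+S[:i]):
  rot[0] = parall0NM$
  rot[1] = arall0NM$p
  rot[2] = rall0NM$pa
  rot[3] = all0NM$par
  rot[4] = ll0NM$para
  rot[5] = l0NM$paral
  rot[6] = 0NM$parall
  rot[7] = NM$parall0
  rot[8] = M$parall0N
  rot[9] = $parall0NM
Sorted (with $ < everything):
  sorted[0] = $parall0NM  (last char: 'M')
  sorted[1] = 0NM$parall  (last char: 'l')
  sorted[2] = M$parall0N  (last char: 'N')
  sorted[3] = NM$parall0  (last char: '0')
  sorted[4] = all0NM$par  (last char: 'r')
  sorted[5] = arall0NM$p  (last char: 'p')
  sorted[6] = l0NM$paral  (last char: 'l')
  sorted[7] = ll0NM$para  (last char: 'a')
  sorted[8] = parall0NM$  (last char: '$')
  sorted[9] = rall0NM$pa  (last char: 'a')
Last column: MlN0rpla$a
Original string S is at sorted index 8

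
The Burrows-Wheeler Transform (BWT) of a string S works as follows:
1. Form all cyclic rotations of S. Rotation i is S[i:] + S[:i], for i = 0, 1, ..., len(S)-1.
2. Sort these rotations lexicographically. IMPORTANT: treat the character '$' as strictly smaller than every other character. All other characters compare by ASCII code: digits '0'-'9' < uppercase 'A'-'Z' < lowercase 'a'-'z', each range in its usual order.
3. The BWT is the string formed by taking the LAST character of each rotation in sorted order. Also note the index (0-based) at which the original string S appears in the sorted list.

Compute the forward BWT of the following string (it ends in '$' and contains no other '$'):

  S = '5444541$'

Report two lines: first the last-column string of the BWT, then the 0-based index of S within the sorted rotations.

All 8 rotations (rotation i = S[i:]+S[:i]):
  rot[0] = 5444541$
  rot[1] = 444541$5
  rot[2] = 44541$54
  rot[3] = 4541$544
  rot[4] = 541$5444
  rot[5] = 41$54445
  rot[6] = 1$544454
  rot[7] = $5444541
Sorted (with $ < everything):
  sorted[0] = $5444541  (last char: '1')
  sorted[1] = 1$544454  (last char: '4')
  sorted[2] = 41$54445  (last char: '5')
  sorted[3] = 444541$5  (last char: '5')
  sorted[4] = 44541$54  (last char: '4')
  sorted[5] = 4541$544  (last char: '4')
  sorted[6] = 541$5444  (last char: '4')
  sorted[7] = 5444541$  (last char: '$')
Last column: 1455444$
Original string S is at sorted index 7

Answer: 1455444$
7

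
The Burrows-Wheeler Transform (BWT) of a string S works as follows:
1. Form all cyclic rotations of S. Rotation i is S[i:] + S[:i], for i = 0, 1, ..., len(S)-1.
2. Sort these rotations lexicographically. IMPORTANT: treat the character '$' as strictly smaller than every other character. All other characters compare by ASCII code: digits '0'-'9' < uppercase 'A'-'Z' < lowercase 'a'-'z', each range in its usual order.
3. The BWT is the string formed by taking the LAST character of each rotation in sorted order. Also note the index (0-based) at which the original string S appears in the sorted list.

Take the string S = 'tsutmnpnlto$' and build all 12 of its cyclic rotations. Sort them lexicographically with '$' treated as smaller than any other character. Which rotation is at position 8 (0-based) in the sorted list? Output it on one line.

Answer: tmnpnlto$tsu

Derivation:
All 12 rotations (rotation i = S[i:]+S[:i]):
  rot[0] = tsutmnpnlto$
  rot[1] = sutmnpnlto$t
  rot[2] = utmnpnlto$ts
  rot[3] = tmnpnlto$tsu
  rot[4] = mnpnlto$tsut
  rot[5] = npnlto$tsutm
  rot[6] = pnlto$tsutmn
  rot[7] = nlto$tsutmnp
  rot[8] = lto$tsutmnpn
  rot[9] = to$tsutmnpnl
  rot[10] = o$tsutmnpnlt
  rot[11] = $tsutmnpnlto
Sorted (with $ < everything):
  sorted[0] = $tsutmnpnlto
  sorted[1] = lto$tsutmnpn
  sorted[2] = mnpnlto$tsut
  sorted[3] = nlto$tsutmnp
  sorted[4] = npnlto$tsutm
  sorted[5] = o$tsutmnpnlt
  sorted[6] = pnlto$tsutmn
  sorted[7] = sutmnpnlto$t
  sorted[8] = tmnpnlto$tsu
  sorted[9] = to$tsutmnpnl
  sorted[10] = tsutmnpnlto$
  sorted[11] = utmnpnlto$ts
sorted[8] = tmnpnlto$tsu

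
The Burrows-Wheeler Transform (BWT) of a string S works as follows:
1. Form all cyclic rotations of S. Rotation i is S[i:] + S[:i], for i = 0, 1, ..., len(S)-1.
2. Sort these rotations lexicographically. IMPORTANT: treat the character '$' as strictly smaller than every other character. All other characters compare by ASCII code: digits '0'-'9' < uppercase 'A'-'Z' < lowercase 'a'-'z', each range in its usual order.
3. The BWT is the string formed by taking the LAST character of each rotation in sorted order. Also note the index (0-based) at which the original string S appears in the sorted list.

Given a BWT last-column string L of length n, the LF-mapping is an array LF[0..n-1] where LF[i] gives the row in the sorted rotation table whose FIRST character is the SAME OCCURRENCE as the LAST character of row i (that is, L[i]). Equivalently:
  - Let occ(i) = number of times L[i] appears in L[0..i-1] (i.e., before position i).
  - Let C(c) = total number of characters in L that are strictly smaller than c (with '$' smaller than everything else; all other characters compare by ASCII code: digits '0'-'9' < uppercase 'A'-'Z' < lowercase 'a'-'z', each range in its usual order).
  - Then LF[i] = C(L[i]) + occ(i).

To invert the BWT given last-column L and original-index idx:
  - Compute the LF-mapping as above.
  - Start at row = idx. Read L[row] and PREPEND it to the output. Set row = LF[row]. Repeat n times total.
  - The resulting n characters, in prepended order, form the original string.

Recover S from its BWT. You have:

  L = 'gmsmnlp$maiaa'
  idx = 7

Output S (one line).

LF mapping: 4 7 12 8 10 6 11 0 9 1 5 2 3
Walk LF starting at row 7, prepending L[row]:
  step 1: row=7, L[7]='$', prepend. Next row=LF[7]=0
  step 2: row=0, L[0]='g', prepend. Next row=LF[0]=4
  step 3: row=4, L[4]='n', prepend. Next row=LF[4]=10
  step 4: row=10, L[10]='i', prepend. Next row=LF[10]=5
  step 5: row=5, L[5]='l', prepend. Next row=LF[5]=6
  step 6: row=6, L[6]='p', prepend. Next row=LF[6]=11
  step 7: row=11, L[11]='a', prepend. Next row=LF[11]=2
  step 8: row=2, L[2]='s', prepend. Next row=LF[2]=12
  step 9: row=12, L[12]='a', prepend. Next row=LF[12]=3
  step 10: row=3, L[3]='m', prepend. Next row=LF[3]=8
  step 11: row=8, L[8]='m', prepend. Next row=LF[8]=9
  step 12: row=9, L[9]='a', prepend. Next row=LF[9]=1
  step 13: row=1, L[1]='m', prepend. Next row=LF[1]=7
Reversed output: mammasapling$

Answer: mammasapling$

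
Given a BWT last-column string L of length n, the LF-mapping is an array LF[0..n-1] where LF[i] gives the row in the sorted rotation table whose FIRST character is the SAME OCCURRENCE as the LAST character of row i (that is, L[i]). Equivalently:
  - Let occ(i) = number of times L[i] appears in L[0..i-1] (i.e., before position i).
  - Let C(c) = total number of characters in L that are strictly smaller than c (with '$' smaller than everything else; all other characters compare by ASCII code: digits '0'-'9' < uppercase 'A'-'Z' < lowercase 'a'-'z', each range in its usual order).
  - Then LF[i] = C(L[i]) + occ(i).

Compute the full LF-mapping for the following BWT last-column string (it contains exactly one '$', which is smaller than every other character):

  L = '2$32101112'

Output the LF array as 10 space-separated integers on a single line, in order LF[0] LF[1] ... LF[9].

Answer: 6 0 9 7 2 1 3 4 5 8

Derivation:
Char counts: '$':1, '0':1, '1':4, '2':3, '3':1
C (first-col start): C('$')=0, C('0')=1, C('1')=2, C('2')=6, C('3')=9
L[0]='2': occ=0, LF[0]=C('2')+0=6+0=6
L[1]='$': occ=0, LF[1]=C('$')+0=0+0=0
L[2]='3': occ=0, LF[2]=C('3')+0=9+0=9
L[3]='2': occ=1, LF[3]=C('2')+1=6+1=7
L[4]='1': occ=0, LF[4]=C('1')+0=2+0=2
L[5]='0': occ=0, LF[5]=C('0')+0=1+0=1
L[6]='1': occ=1, LF[6]=C('1')+1=2+1=3
L[7]='1': occ=2, LF[7]=C('1')+2=2+2=4
L[8]='1': occ=3, LF[8]=C('1')+3=2+3=5
L[9]='2': occ=2, LF[9]=C('2')+2=6+2=8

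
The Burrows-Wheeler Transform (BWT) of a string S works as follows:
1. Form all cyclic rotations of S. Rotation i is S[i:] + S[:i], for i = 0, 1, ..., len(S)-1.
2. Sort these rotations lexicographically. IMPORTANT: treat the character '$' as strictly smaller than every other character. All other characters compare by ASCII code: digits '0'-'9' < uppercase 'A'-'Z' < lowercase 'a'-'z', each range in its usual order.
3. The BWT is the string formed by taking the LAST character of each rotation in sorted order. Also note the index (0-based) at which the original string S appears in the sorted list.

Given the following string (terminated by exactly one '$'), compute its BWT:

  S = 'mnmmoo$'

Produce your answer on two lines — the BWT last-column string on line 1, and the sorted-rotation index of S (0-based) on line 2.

All 7 rotations (rotation i = S[i:]+S[:i]):
  rot[0] = mnmmoo$
  rot[1] = nmmoo$m
  rot[2] = mmoo$mn
  rot[3] = moo$mnm
  rot[4] = oo$mnmm
  rot[5] = o$mnmmo
  rot[6] = $mnmmoo
Sorted (with $ < everything):
  sorted[0] = $mnmmoo  (last char: 'o')
  sorted[1] = mmoo$mn  (last char: 'n')
  sorted[2] = mnmmoo$  (last char: '$')
  sorted[3] = moo$mnm  (last char: 'm')
  sorted[4] = nmmoo$m  (last char: 'm')
  sorted[5] = o$mnmmo  (last char: 'o')
  sorted[6] = oo$mnmm  (last char: 'm')
Last column: on$mmom
Original string S is at sorted index 2

Answer: on$mmom
2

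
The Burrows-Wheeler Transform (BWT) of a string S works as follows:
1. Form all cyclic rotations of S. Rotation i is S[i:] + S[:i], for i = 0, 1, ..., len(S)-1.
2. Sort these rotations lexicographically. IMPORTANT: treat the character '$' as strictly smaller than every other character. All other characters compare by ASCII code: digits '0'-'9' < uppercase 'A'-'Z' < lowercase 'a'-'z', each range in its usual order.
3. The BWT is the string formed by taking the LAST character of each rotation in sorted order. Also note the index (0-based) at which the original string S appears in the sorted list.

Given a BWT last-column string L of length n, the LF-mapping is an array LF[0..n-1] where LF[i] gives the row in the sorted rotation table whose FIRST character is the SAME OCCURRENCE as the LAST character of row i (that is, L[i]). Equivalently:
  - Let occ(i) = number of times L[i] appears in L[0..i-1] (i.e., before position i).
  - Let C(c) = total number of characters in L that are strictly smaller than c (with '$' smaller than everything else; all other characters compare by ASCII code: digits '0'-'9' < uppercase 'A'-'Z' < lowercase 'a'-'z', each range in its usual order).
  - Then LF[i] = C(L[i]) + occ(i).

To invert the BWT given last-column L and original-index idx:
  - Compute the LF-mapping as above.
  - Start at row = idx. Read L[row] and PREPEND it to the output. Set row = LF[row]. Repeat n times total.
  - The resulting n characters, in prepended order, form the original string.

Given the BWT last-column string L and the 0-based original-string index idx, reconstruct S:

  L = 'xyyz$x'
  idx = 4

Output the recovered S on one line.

Answer: yxzyx$

Derivation:
LF mapping: 1 3 4 5 0 2
Walk LF starting at row 4, prepending L[row]:
  step 1: row=4, L[4]='$', prepend. Next row=LF[4]=0
  step 2: row=0, L[0]='x', prepend. Next row=LF[0]=1
  step 3: row=1, L[1]='y', prepend. Next row=LF[1]=3
  step 4: row=3, L[3]='z', prepend. Next row=LF[3]=5
  step 5: row=5, L[5]='x', prepend. Next row=LF[5]=2
  step 6: row=2, L[2]='y', prepend. Next row=LF[2]=4
Reversed output: yxzyx$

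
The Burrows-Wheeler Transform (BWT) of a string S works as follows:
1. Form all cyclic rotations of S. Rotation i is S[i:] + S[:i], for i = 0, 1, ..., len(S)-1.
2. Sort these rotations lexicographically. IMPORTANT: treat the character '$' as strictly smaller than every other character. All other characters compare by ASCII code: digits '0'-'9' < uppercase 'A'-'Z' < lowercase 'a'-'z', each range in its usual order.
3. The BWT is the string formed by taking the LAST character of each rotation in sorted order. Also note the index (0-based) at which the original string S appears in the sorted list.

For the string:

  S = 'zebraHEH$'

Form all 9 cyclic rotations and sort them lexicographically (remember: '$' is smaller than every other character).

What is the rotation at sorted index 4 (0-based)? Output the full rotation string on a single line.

Answer: aHEH$zebr

Derivation:
All 9 rotations (rotation i = S[i:]+S[:i]):
  rot[0] = zebraHEH$
  rot[1] = ebraHEH$z
  rot[2] = braHEH$ze
  rot[3] = raHEH$zeb
  rot[4] = aHEH$zebr
  rot[5] = HEH$zebra
  rot[6] = EH$zebraH
  rot[7] = H$zebraHE
  rot[8] = $zebraHEH
Sorted (with $ < everything):
  sorted[0] = $zebraHEH
  sorted[1] = EH$zebraH
  sorted[2] = H$zebraHE
  sorted[3] = HEH$zebra
  sorted[4] = aHEH$zebr
  sorted[5] = braHEH$ze
  sorted[6] = ebraHEH$z
  sorted[7] = raHEH$zeb
  sorted[8] = zebraHEH$
sorted[4] = aHEH$zebr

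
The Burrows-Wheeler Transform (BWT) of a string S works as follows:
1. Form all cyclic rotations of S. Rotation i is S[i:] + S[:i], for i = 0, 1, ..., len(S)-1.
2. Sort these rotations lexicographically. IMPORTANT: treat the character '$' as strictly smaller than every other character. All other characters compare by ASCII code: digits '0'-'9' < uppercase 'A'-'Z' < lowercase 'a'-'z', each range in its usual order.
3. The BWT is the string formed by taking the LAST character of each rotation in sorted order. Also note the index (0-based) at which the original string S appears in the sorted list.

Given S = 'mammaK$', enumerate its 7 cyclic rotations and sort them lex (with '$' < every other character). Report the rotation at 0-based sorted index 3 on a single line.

Answer: ammaK$m

Derivation:
All 7 rotations (rotation i = S[i:]+S[:i]):
  rot[0] = mammaK$
  rot[1] = ammaK$m
  rot[2] = mmaK$ma
  rot[3] = maK$mam
  rot[4] = aK$mamm
  rot[5] = K$mamma
  rot[6] = $mammaK
Sorted (with $ < everything):
  sorted[0] = $mammaK
  sorted[1] = K$mamma
  sorted[2] = aK$mamm
  sorted[3] = ammaK$m
  sorted[4] = maK$mam
  sorted[5] = mammaK$
  sorted[6] = mmaK$ma
sorted[3] = ammaK$m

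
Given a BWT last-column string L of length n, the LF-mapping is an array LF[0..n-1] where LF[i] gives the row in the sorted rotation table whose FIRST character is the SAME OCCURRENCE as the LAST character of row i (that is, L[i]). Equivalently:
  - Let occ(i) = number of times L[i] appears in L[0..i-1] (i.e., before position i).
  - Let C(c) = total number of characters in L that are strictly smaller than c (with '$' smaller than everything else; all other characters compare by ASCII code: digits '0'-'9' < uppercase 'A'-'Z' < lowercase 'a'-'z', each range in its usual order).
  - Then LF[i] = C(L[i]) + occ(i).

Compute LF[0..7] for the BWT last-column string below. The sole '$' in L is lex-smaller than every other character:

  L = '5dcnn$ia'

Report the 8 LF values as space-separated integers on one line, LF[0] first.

Answer: 1 4 3 6 7 0 5 2

Derivation:
Char counts: '$':1, '5':1, 'a':1, 'c':1, 'd':1, 'i':1, 'n':2
C (first-col start): C('$')=0, C('5')=1, C('a')=2, C('c')=3, C('d')=4, C('i')=5, C('n')=6
L[0]='5': occ=0, LF[0]=C('5')+0=1+0=1
L[1]='d': occ=0, LF[1]=C('d')+0=4+0=4
L[2]='c': occ=0, LF[2]=C('c')+0=3+0=3
L[3]='n': occ=0, LF[3]=C('n')+0=6+0=6
L[4]='n': occ=1, LF[4]=C('n')+1=6+1=7
L[5]='$': occ=0, LF[5]=C('$')+0=0+0=0
L[6]='i': occ=0, LF[6]=C('i')+0=5+0=5
L[7]='a': occ=0, LF[7]=C('a')+0=2+0=2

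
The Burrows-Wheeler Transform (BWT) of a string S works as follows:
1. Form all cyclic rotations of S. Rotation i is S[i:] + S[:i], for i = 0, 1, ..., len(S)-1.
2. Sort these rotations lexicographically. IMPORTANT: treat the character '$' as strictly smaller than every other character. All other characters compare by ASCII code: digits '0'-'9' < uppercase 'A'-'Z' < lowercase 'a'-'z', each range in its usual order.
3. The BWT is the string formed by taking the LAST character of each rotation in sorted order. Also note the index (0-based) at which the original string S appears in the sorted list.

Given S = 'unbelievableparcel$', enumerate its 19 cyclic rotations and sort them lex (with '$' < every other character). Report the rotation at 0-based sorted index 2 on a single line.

Answer: arcel$unbelievablep

Derivation:
All 19 rotations (rotation i = S[i:]+S[:i]):
  rot[0] = unbelievableparcel$
  rot[1] = nbelievableparcel$u
  rot[2] = believableparcel$un
  rot[3] = elievableparcel$unb
  rot[4] = lievableparcel$unbe
  rot[5] = ievableparcel$unbel
  rot[6] = evableparcel$unbeli
  rot[7] = vableparcel$unbelie
  rot[8] = ableparcel$unbeliev
  rot[9] = bleparcel$unbelieva
  rot[10] = leparcel$unbelievab
  rot[11] = eparcel$unbelievabl
  rot[12] = parcel$unbelievable
  rot[13] = arcel$unbelievablep
  rot[14] = rcel$unbelievablepa
  rot[15] = cel$unbelievablepar
  rot[16] = el$unbelievableparc
  rot[17] = l$unbelievableparce
  rot[18] = $unbelievableparcel
Sorted (with $ < everything):
  sorted[0] = $unbelievableparcel
  sorted[1] = ableparcel$unbeliev
  sorted[2] = arcel$unbelievablep
  sorted[3] = believableparcel$un
  sorted[4] = bleparcel$unbelieva
  sorted[5] = cel$unbelievablepar
  sorted[6] = el$unbelievableparc
  sorted[7] = elievableparcel$unb
  sorted[8] = eparcel$unbelievabl
  sorted[9] = evableparcel$unbeli
  sorted[10] = ievableparcel$unbel
  sorted[11] = l$unbelievableparce
  sorted[12] = leparcel$unbelievab
  sorted[13] = lievableparcel$unbe
  sorted[14] = nbelievableparcel$u
  sorted[15] = parcel$unbelievable
  sorted[16] = rcel$unbelievablepa
  sorted[17] = unbelievableparcel$
  sorted[18] = vableparcel$unbelie
sorted[2] = arcel$unbelievablep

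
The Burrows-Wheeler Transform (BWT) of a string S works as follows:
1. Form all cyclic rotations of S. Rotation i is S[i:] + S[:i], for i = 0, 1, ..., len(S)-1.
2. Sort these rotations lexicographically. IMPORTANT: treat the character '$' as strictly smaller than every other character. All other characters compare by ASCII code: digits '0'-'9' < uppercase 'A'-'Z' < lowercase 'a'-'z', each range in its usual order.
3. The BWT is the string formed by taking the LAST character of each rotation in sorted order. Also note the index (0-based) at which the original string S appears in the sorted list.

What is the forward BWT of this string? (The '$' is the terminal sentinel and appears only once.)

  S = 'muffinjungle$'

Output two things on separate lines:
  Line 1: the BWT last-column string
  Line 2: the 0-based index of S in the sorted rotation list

Answer: elufnfng$uimj
8

Derivation:
All 13 rotations (rotation i = S[i:]+S[:i]):
  rot[0] = muffinjungle$
  rot[1] = uffinjungle$m
  rot[2] = ffinjungle$mu
  rot[3] = finjungle$muf
  rot[4] = injungle$muff
  rot[5] = njungle$muffi
  rot[6] = jungle$muffin
  rot[7] = ungle$muffinj
  rot[8] = ngle$muffinju
  rot[9] = gle$muffinjun
  rot[10] = le$muffinjung
  rot[11] = e$muffinjungl
  rot[12] = $muffinjungle
Sorted (with $ < everything):
  sorted[0] = $muffinjungle  (last char: 'e')
  sorted[1] = e$muffinjungl  (last char: 'l')
  sorted[2] = ffinjungle$mu  (last char: 'u')
  sorted[3] = finjungle$muf  (last char: 'f')
  sorted[4] = gle$muffinjun  (last char: 'n')
  sorted[5] = injungle$muff  (last char: 'f')
  sorted[6] = jungle$muffin  (last char: 'n')
  sorted[7] = le$muffinjung  (last char: 'g')
  sorted[8] = muffinjungle$  (last char: '$')
  sorted[9] = ngle$muffinju  (last char: 'u')
  sorted[10] = njungle$muffi  (last char: 'i')
  sorted[11] = uffinjungle$m  (last char: 'm')
  sorted[12] = ungle$muffinj  (last char: 'j')
Last column: elufnfng$uimj
Original string S is at sorted index 8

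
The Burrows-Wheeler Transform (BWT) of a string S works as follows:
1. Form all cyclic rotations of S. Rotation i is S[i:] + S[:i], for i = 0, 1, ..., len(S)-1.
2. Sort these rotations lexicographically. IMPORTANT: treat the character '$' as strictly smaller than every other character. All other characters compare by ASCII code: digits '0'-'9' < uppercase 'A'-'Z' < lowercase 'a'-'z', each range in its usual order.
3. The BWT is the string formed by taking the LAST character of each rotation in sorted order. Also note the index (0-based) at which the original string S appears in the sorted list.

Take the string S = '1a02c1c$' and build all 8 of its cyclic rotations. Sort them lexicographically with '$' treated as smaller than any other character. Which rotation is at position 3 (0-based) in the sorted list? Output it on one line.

All 8 rotations (rotation i = S[i:]+S[:i]):
  rot[0] = 1a02c1c$
  rot[1] = a02c1c$1
  rot[2] = 02c1c$1a
  rot[3] = 2c1c$1a0
  rot[4] = c1c$1a02
  rot[5] = 1c$1a02c
  rot[6] = c$1a02c1
  rot[7] = $1a02c1c
Sorted (with $ < everything):
  sorted[0] = $1a02c1c
  sorted[1] = 02c1c$1a
  sorted[2] = 1a02c1c$
  sorted[3] = 1c$1a02c
  sorted[4] = 2c1c$1a0
  sorted[5] = a02c1c$1
  sorted[6] = c$1a02c1
  sorted[7] = c1c$1a02
sorted[3] = 1c$1a02c

Answer: 1c$1a02c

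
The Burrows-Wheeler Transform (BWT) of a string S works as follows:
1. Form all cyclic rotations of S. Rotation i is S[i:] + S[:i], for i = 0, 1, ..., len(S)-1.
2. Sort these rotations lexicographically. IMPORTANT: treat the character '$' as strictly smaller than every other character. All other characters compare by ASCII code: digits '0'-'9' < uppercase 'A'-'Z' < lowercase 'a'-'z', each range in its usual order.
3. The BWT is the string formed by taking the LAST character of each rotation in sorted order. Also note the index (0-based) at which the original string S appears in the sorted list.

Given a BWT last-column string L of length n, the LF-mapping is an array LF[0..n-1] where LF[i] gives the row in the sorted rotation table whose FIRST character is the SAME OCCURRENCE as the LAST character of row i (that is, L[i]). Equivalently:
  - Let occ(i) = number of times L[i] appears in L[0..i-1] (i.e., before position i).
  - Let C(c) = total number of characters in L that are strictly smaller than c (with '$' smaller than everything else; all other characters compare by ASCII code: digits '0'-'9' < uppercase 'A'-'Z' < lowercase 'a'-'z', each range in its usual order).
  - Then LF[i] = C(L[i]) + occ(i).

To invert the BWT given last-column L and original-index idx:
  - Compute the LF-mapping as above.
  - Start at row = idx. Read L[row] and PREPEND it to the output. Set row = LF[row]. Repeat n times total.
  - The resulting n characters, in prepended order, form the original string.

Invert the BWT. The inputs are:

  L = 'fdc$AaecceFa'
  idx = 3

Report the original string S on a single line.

LF mapping: 11 8 5 0 1 3 9 6 7 10 2 4
Walk LF starting at row 3, prepending L[row]:
  step 1: row=3, L[3]='$', prepend. Next row=LF[3]=0
  step 2: row=0, L[0]='f', prepend. Next row=LF[0]=11
  step 3: row=11, L[11]='a', prepend. Next row=LF[11]=4
  step 4: row=4, L[4]='A', prepend. Next row=LF[4]=1
  step 5: row=1, L[1]='d', prepend. Next row=LF[1]=8
  step 6: row=8, L[8]='c', prepend. Next row=LF[8]=7
  step 7: row=7, L[7]='c', prepend. Next row=LF[7]=6
  step 8: row=6, L[6]='e', prepend. Next row=LF[6]=9
  step 9: row=9, L[9]='e', prepend. Next row=LF[9]=10
  step 10: row=10, L[10]='F', prepend. Next row=LF[10]=2
  step 11: row=2, L[2]='c', prepend. Next row=LF[2]=5
  step 12: row=5, L[5]='a', prepend. Next row=LF[5]=3
Reversed output: acFeeccdAaf$

Answer: acFeeccdAaf$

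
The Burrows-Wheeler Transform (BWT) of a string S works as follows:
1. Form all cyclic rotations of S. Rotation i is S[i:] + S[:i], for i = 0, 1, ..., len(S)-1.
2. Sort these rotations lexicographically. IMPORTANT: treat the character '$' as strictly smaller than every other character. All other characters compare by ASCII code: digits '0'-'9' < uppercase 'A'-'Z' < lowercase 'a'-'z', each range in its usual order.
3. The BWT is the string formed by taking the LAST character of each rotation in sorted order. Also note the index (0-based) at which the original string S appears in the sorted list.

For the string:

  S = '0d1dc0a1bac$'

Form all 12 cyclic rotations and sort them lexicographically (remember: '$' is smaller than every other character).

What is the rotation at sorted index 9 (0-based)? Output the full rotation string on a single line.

All 12 rotations (rotation i = S[i:]+S[:i]):
  rot[0] = 0d1dc0a1bac$
  rot[1] = d1dc0a1bac$0
  rot[2] = 1dc0a1bac$0d
  rot[3] = dc0a1bac$0d1
  rot[4] = c0a1bac$0d1d
  rot[5] = 0a1bac$0d1dc
  rot[6] = a1bac$0d1dc0
  rot[7] = 1bac$0d1dc0a
  rot[8] = bac$0d1dc0a1
  rot[9] = ac$0d1dc0a1b
  rot[10] = c$0d1dc0a1ba
  rot[11] = $0d1dc0a1bac
Sorted (with $ < everything):
  sorted[0] = $0d1dc0a1bac
  sorted[1] = 0a1bac$0d1dc
  sorted[2] = 0d1dc0a1bac$
  sorted[3] = 1bac$0d1dc0a
  sorted[4] = 1dc0a1bac$0d
  sorted[5] = a1bac$0d1dc0
  sorted[6] = ac$0d1dc0a1b
  sorted[7] = bac$0d1dc0a1
  sorted[8] = c$0d1dc0a1ba
  sorted[9] = c0a1bac$0d1d
  sorted[10] = d1dc0a1bac$0
  sorted[11] = dc0a1bac$0d1
sorted[9] = c0a1bac$0d1d

Answer: c0a1bac$0d1d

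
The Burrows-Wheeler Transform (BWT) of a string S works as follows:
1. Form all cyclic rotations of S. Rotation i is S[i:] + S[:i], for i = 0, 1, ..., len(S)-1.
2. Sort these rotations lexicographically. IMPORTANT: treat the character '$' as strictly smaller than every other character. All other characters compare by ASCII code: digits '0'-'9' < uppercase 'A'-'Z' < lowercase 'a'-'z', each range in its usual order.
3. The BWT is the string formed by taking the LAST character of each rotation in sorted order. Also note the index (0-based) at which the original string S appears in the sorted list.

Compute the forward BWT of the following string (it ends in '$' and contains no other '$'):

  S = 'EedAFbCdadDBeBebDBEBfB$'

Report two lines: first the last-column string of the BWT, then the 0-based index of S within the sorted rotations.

All 23 rotations (rotation i = S[i:]+S[:i]):
  rot[0] = EedAFbCdadDBeBebDBEBfB$
  rot[1] = edAFbCdadDBeBebDBEBfB$E
  rot[2] = dAFbCdadDBeBebDBEBfB$Ee
  rot[3] = AFbCdadDBeBebDBEBfB$Eed
  rot[4] = FbCdadDBeBebDBEBfB$EedA
  rot[5] = bCdadDBeBebDBEBfB$EedAF
  rot[6] = CdadDBeBebDBEBfB$EedAFb
  rot[7] = dadDBeBebDBEBfB$EedAFbC
  rot[8] = adDBeBebDBEBfB$EedAFbCd
  rot[9] = dDBeBebDBEBfB$EedAFbCda
  rot[10] = DBeBebDBEBfB$EedAFbCdad
  rot[11] = BeBebDBEBfB$EedAFbCdadD
  rot[12] = eBebDBEBfB$EedAFbCdadDB
  rot[13] = BebDBEBfB$EedAFbCdadDBe
  rot[14] = ebDBEBfB$EedAFbCdadDBeB
  rot[15] = bDBEBfB$EedAFbCdadDBeBe
  rot[16] = DBEBfB$EedAFbCdadDBeBeb
  rot[17] = BEBfB$EedAFbCdadDBeBebD
  rot[18] = EBfB$EedAFbCdadDBeBebDB
  rot[19] = BfB$EedAFbCdadDBeBebDBE
  rot[20] = fB$EedAFbCdadDBeBebDBEB
  rot[21] = B$EedAFbCdadDBeBebDBEBf
  rot[22] = $EedAFbCdadDBeBebDBEBfB
Sorted (with $ < everything):
  sorted[0] = $EedAFbCdadDBeBebDBEBfB  (last char: 'B')
  sorted[1] = AFbCdadDBeBebDBEBfB$Eed  (last char: 'd')
  sorted[2] = B$EedAFbCdadDBeBebDBEBf  (last char: 'f')
  sorted[3] = BEBfB$EedAFbCdadDBeBebD  (last char: 'D')
  sorted[4] = BeBebDBEBfB$EedAFbCdadD  (last char: 'D')
  sorted[5] = BebDBEBfB$EedAFbCdadDBe  (last char: 'e')
  sorted[6] = BfB$EedAFbCdadDBeBebDBE  (last char: 'E')
  sorted[7] = CdadDBeBebDBEBfB$EedAFb  (last char: 'b')
  sorted[8] = DBEBfB$EedAFbCdadDBeBeb  (last char: 'b')
  sorted[9] = DBeBebDBEBfB$EedAFbCdad  (last char: 'd')
  sorted[10] = EBfB$EedAFbCdadDBeBebDB  (last char: 'B')
  sorted[11] = EedAFbCdadDBeBebDBEBfB$  (last char: '$')
  sorted[12] = FbCdadDBeBebDBEBfB$EedA  (last char: 'A')
  sorted[13] = adDBeBebDBEBfB$EedAFbCd  (last char: 'd')
  sorted[14] = bCdadDBeBebDBEBfB$EedAF  (last char: 'F')
  sorted[15] = bDBEBfB$EedAFbCdadDBeBe  (last char: 'e')
  sorted[16] = dAFbCdadDBeBebDBEBfB$Ee  (last char: 'e')
  sorted[17] = dDBeBebDBEBfB$EedAFbCda  (last char: 'a')
  sorted[18] = dadDBeBebDBEBfB$EedAFbC  (last char: 'C')
  sorted[19] = eBebDBEBfB$EedAFbCdadDB  (last char: 'B')
  sorted[20] = ebDBEBfB$EedAFbCdadDBeB  (last char: 'B')
  sorted[21] = edAFbCdadDBeBebDBEBfB$E  (last char: 'E')
  sorted[22] = fB$EedAFbCdadDBeBebDBEB  (last char: 'B')
Last column: BdfDDeEbbdB$AdFeeaCBBEB
Original string S is at sorted index 11

Answer: BdfDDeEbbdB$AdFeeaCBBEB
11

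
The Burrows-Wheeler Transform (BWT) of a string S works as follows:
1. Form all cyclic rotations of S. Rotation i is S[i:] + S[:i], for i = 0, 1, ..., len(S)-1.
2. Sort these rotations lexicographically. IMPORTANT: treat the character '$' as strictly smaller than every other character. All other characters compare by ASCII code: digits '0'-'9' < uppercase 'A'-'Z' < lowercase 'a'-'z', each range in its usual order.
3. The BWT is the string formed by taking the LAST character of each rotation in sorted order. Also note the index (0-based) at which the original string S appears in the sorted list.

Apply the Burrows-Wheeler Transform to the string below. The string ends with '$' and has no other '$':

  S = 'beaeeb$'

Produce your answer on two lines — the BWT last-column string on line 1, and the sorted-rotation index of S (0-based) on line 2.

Answer: bee$bea
3

Derivation:
All 7 rotations (rotation i = S[i:]+S[:i]):
  rot[0] = beaeeb$
  rot[1] = eaeeb$b
  rot[2] = aeeb$be
  rot[3] = eeb$bea
  rot[4] = eb$beae
  rot[5] = b$beaee
  rot[6] = $beaeeb
Sorted (with $ < everything):
  sorted[0] = $beaeeb  (last char: 'b')
  sorted[1] = aeeb$be  (last char: 'e')
  sorted[2] = b$beaee  (last char: 'e')
  sorted[3] = beaeeb$  (last char: '$')
  sorted[4] = eaeeb$b  (last char: 'b')
  sorted[5] = eb$beae  (last char: 'e')
  sorted[6] = eeb$bea  (last char: 'a')
Last column: bee$bea
Original string S is at sorted index 3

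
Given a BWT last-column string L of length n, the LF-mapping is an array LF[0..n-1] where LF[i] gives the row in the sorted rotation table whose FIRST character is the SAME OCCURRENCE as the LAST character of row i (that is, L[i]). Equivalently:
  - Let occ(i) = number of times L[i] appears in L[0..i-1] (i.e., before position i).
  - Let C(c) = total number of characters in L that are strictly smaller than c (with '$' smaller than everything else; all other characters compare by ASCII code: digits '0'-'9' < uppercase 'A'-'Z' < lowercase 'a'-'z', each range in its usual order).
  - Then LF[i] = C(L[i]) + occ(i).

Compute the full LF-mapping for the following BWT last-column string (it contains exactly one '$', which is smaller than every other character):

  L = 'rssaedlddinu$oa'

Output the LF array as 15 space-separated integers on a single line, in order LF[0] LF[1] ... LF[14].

Char counts: '$':1, 'a':2, 'd':3, 'e':1, 'i':1, 'l':1, 'n':1, 'o':1, 'r':1, 's':2, 'u':1
C (first-col start): C('$')=0, C('a')=1, C('d')=3, C('e')=6, C('i')=7, C('l')=8, C('n')=9, C('o')=10, C('r')=11, C('s')=12, C('u')=14
L[0]='r': occ=0, LF[0]=C('r')+0=11+0=11
L[1]='s': occ=0, LF[1]=C('s')+0=12+0=12
L[2]='s': occ=1, LF[2]=C('s')+1=12+1=13
L[3]='a': occ=0, LF[3]=C('a')+0=1+0=1
L[4]='e': occ=0, LF[4]=C('e')+0=6+0=6
L[5]='d': occ=0, LF[5]=C('d')+0=3+0=3
L[6]='l': occ=0, LF[6]=C('l')+0=8+0=8
L[7]='d': occ=1, LF[7]=C('d')+1=3+1=4
L[8]='d': occ=2, LF[8]=C('d')+2=3+2=5
L[9]='i': occ=0, LF[9]=C('i')+0=7+0=7
L[10]='n': occ=0, LF[10]=C('n')+0=9+0=9
L[11]='u': occ=0, LF[11]=C('u')+0=14+0=14
L[12]='$': occ=0, LF[12]=C('$')+0=0+0=0
L[13]='o': occ=0, LF[13]=C('o')+0=10+0=10
L[14]='a': occ=1, LF[14]=C('a')+1=1+1=2

Answer: 11 12 13 1 6 3 8 4 5 7 9 14 0 10 2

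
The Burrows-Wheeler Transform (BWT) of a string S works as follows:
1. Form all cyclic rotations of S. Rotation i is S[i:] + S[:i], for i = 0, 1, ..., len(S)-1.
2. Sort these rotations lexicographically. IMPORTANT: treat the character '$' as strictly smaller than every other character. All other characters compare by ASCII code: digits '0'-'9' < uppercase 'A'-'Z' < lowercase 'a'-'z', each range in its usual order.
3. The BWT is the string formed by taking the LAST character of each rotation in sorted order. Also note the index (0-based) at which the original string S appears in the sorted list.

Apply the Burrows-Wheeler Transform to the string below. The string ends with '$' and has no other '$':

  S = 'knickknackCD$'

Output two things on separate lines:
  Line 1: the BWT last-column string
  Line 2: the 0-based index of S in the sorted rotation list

Answer: DkCnaincck$kk
10

Derivation:
All 13 rotations (rotation i = S[i:]+S[:i]):
  rot[0] = knickknackCD$
  rot[1] = nickknackCD$k
  rot[2] = ickknackCD$kn
  rot[3] = ckknackCD$kni
  rot[4] = kknackCD$knic
  rot[5] = knackCD$knick
  rot[6] = nackCD$knickk
  rot[7] = ackCD$knickkn
  rot[8] = ckCD$knickkna
  rot[9] = kCD$knickknac
  rot[10] = CD$knickknack
  rot[11] = D$knickknackC
  rot[12] = $knickknackCD
Sorted (with $ < everything):
  sorted[0] = $knickknackCD  (last char: 'D')
  sorted[1] = CD$knickknack  (last char: 'k')
  sorted[2] = D$knickknackC  (last char: 'C')
  sorted[3] = ackCD$knickkn  (last char: 'n')
  sorted[4] = ckCD$knickkna  (last char: 'a')
  sorted[5] = ckknackCD$kni  (last char: 'i')
  sorted[6] = ickknackCD$kn  (last char: 'n')
  sorted[7] = kCD$knickknac  (last char: 'c')
  sorted[8] = kknackCD$knic  (last char: 'c')
  sorted[9] = knackCD$knick  (last char: 'k')
  sorted[10] = knickknackCD$  (last char: '$')
  sorted[11] = nackCD$knickk  (last char: 'k')
  sorted[12] = nickknackCD$k  (last char: 'k')
Last column: DkCnaincck$kk
Original string S is at sorted index 10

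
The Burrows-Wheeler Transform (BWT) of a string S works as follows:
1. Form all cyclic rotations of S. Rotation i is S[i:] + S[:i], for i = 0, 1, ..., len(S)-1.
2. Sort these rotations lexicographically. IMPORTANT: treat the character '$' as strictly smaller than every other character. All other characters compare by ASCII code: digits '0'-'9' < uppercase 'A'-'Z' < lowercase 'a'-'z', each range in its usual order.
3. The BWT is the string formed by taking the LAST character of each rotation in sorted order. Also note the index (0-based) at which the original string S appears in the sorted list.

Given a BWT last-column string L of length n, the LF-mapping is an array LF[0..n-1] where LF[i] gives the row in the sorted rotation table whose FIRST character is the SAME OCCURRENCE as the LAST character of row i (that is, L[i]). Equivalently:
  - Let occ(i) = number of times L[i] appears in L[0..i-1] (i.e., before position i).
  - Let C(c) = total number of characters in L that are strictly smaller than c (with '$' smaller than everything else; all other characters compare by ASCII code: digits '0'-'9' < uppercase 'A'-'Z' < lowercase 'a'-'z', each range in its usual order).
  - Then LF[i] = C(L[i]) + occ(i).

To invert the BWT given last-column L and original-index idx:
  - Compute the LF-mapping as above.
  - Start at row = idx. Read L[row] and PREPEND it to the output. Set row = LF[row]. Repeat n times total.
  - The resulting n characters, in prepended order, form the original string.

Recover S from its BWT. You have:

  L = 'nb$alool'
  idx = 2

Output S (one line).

Answer: balloon$

Derivation:
LF mapping: 5 2 0 1 3 6 7 4
Walk LF starting at row 2, prepending L[row]:
  step 1: row=2, L[2]='$', prepend. Next row=LF[2]=0
  step 2: row=0, L[0]='n', prepend. Next row=LF[0]=5
  step 3: row=5, L[5]='o', prepend. Next row=LF[5]=6
  step 4: row=6, L[6]='o', prepend. Next row=LF[6]=7
  step 5: row=7, L[7]='l', prepend. Next row=LF[7]=4
  step 6: row=4, L[4]='l', prepend. Next row=LF[4]=3
  step 7: row=3, L[3]='a', prepend. Next row=LF[3]=1
  step 8: row=1, L[1]='b', prepend. Next row=LF[1]=2
Reversed output: balloon$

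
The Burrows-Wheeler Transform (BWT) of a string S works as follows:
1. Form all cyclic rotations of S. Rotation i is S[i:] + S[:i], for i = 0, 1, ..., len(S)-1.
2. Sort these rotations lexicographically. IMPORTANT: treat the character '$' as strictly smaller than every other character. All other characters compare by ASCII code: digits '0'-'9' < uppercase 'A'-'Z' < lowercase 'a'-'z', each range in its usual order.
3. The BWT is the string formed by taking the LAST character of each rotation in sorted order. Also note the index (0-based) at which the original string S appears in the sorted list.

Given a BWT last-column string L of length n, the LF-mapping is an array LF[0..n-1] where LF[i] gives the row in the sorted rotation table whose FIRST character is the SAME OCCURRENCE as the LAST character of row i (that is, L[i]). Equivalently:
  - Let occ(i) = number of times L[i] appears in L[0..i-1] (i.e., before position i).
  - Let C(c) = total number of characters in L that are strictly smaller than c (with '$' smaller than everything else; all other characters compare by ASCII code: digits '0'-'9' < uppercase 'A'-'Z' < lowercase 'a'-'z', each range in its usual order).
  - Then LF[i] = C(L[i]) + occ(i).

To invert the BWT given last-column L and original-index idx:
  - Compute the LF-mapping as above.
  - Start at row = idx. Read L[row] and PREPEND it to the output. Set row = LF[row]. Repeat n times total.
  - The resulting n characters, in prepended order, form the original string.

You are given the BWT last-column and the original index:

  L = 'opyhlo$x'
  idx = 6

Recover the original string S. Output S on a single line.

Answer: xylopho$

Derivation:
LF mapping: 3 5 7 1 2 4 0 6
Walk LF starting at row 6, prepending L[row]:
  step 1: row=6, L[6]='$', prepend. Next row=LF[6]=0
  step 2: row=0, L[0]='o', prepend. Next row=LF[0]=3
  step 3: row=3, L[3]='h', prepend. Next row=LF[3]=1
  step 4: row=1, L[1]='p', prepend. Next row=LF[1]=5
  step 5: row=5, L[5]='o', prepend. Next row=LF[5]=4
  step 6: row=4, L[4]='l', prepend. Next row=LF[4]=2
  step 7: row=2, L[2]='y', prepend. Next row=LF[2]=7
  step 8: row=7, L[7]='x', prepend. Next row=LF[7]=6
Reversed output: xylopho$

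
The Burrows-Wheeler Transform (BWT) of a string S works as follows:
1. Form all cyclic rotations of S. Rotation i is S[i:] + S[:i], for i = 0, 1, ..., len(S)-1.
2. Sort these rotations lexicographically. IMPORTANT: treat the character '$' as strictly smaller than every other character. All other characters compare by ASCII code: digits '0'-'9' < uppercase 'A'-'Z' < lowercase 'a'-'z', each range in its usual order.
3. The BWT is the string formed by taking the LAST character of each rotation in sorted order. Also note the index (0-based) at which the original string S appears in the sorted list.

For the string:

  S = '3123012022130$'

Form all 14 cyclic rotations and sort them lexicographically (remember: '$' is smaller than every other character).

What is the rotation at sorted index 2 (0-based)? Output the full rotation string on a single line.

All 14 rotations (rotation i = S[i:]+S[:i]):
  rot[0] = 3123012022130$
  rot[1] = 123012022130$3
  rot[2] = 23012022130$31
  rot[3] = 3012022130$312
  rot[4] = 012022130$3123
  rot[5] = 12022130$31230
  rot[6] = 2022130$312301
  rot[7] = 022130$3123012
  rot[8] = 22130$31230120
  rot[9] = 2130$312301202
  rot[10] = 130$3123012022
  rot[11] = 30$31230120221
  rot[12] = 0$312301202213
  rot[13] = $3123012022130
Sorted (with $ < everything):
  sorted[0] = $3123012022130
  sorted[1] = 0$312301202213
  sorted[2] = 012022130$3123
  sorted[3] = 022130$3123012
  sorted[4] = 12022130$31230
  sorted[5] = 123012022130$3
  sorted[6] = 130$3123012022
  sorted[7] = 2022130$312301
  sorted[8] = 2130$312301202
  sorted[9] = 22130$31230120
  sorted[10] = 23012022130$31
  sorted[11] = 30$31230120221
  sorted[12] = 3012022130$312
  sorted[13] = 3123012022130$
sorted[2] = 012022130$3123

Answer: 012022130$3123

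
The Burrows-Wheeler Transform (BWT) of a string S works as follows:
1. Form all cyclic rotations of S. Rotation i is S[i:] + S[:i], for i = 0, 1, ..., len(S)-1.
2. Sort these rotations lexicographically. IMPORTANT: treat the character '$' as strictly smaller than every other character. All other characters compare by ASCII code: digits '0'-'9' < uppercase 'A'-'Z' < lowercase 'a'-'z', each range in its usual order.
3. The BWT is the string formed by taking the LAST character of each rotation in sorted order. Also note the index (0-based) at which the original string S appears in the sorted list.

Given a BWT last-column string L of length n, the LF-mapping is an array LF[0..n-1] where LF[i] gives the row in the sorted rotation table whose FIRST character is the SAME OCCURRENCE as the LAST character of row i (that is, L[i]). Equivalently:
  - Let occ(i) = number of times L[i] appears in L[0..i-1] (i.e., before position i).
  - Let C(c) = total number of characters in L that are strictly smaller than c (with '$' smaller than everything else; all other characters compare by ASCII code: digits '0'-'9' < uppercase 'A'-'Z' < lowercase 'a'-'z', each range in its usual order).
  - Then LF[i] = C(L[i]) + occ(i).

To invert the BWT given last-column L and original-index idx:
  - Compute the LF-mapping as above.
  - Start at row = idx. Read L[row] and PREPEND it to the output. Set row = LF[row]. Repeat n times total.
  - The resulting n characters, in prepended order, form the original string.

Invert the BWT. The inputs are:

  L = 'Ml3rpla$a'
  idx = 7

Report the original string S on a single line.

LF mapping: 2 5 1 8 7 6 3 0 4
Walk LF starting at row 7, prepending L[row]:
  step 1: row=7, L[7]='$', prepend. Next row=LF[7]=0
  step 2: row=0, L[0]='M', prepend. Next row=LF[0]=2
  step 3: row=2, L[2]='3', prepend. Next row=LF[2]=1
  step 4: row=1, L[1]='l', prepend. Next row=LF[1]=5
  step 5: row=5, L[5]='l', prepend. Next row=LF[5]=6
  step 6: row=6, L[6]='a', prepend. Next row=LF[6]=3
  step 7: row=3, L[3]='r', prepend. Next row=LF[3]=8
  step 8: row=8, L[8]='a', prepend. Next row=LF[8]=4
  step 9: row=4, L[4]='p', prepend. Next row=LF[4]=7
Reversed output: parall3M$

Answer: parall3M$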